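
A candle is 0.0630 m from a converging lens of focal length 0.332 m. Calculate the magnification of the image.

m = +1.23

1/d_i = 1/f − 1/d_o = 1/(0.3320) − 1/(0.0630) = -12.86, so d_i = -0.07775 m.
m = −d_i/d_o = −(-0.07775)/(0.0630) = +1.23.
The image is virtual, upright and enlarged, on the same side as the object.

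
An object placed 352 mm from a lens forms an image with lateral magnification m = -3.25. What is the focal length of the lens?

m = −d_i/d_o ⇒ d_i = −m·d_o = −(-3.25)·(352) = 1144 mm.
1/f = 1/d_o + 1/d_i = 1/(352) + 1/(1144) = 0.003715, so f = 269 mm.
Since f is positive, the lens is converging.

f = 269 mm (converging)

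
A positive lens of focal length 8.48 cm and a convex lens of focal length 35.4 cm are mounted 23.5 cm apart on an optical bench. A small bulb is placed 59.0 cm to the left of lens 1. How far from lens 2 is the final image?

Lens 1: 1/d_i1 = 1/f₁ − 1/d_o1 = 1/(8.48) − 1/(59.0) = 0.1010, so d_i1 = 9.903 cm.
The intermediate image is 9.903 cm to the right of lens 1, which is 23.5 − (9.903) = 13.60 cm to the left of lens 2, so d_o2 = +13.60 cm.
Lens 2: 1/d_i2 = 1/f₂ − 1/d_o2 = 1/(35.4) − 1/(13.60) = -0.04528, so d_i2 = -22.1 cm.
The final image is virtual, 22.1 cm to the left of lens 2 (overall magnification ≈ -0.27).

22.1 cm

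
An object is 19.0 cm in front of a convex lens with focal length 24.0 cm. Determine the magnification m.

m = +4.80

1/d_i = 1/f − 1/d_o = 1/(24.00) − 1/(19.0) = -0.01096, so d_i = -91.20 cm.
m = −d_i/d_o = −(-91.20)/(19.0) = +4.80.
The image is virtual, upright and enlarged, on the same side as the object.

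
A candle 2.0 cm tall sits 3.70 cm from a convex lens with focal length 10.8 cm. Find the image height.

1/d_i = 1/f − 1/d_o = 1/(10.80) − 1/(3.70) = -0.1777, so d_i = -5.628 cm.
m = −d_i/d_o = +1.521.
|h_i| = |m|·h_o = 1.521 × 2.0 = 3.04 cm. The image is virtual, upright and enlarged, on the same side as the object.

3.04 cm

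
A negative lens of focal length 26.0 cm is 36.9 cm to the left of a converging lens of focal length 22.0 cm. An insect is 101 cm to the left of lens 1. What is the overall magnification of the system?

f₁ = −26.0 cm (diverging).
Lens 1: 1/d_i1 = 1/(-26.0) − 1/(101) = -0.04836, so d_i1 = -20.68 cm; m₁ = −d_i1/d_o1 = +0.2048.
d_o2 = 36.9 − (-20.68) = 57.58 cm.
Lens 2: 1/d_i2 = 1/(22.0) − 1/(57.58) = 0.02809, so d_i2 = 35.60 cm; m₂ = −d_i2/d_o2 = -0.6183.
m = m₁·m₂ = (+0.2048)(-0.6183) = -0.127.

m = -0.127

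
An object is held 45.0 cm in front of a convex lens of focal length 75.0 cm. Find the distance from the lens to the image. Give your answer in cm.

Lens equation: 1/s_i = 1/f − 1/s_o = 1/(75.00) − 1/(45.0) = 0.01333 − 0.02222 = -0.008889, so s_i = -112 cm.
The image is virtual, upright and enlarged, on the same side as the object.

112 cm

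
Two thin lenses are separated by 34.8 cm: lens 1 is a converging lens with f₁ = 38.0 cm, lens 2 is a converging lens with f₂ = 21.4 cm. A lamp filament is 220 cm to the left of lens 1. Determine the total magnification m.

Lens 1: 1/d_i1 = 1/(38.0) − 1/(220) = 0.02177, so d_i1 = 45.93 cm; m₁ = −d_i1/d_o1 = -0.2088.
d_o2 = 34.8 − (45.93) = -11.13 cm (virtual object).
Lens 2: 1/d_i2 = 1/(21.4) − 1/(-11.13) = 0.1366, so d_i2 = 7.322 cm; m₂ = −d_i2/d_o2 = +0.6579.
m = m₁·m₂ = (-0.2088)(+0.6579) = -0.137.

m = -0.137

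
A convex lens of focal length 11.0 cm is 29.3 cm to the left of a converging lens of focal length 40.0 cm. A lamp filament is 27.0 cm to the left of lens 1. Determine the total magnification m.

m = -0.940

Lens 1: 1/d_i1 = 1/(11.0) − 1/(27.0) = 0.05387, so d_i1 = 18.56 cm; m₁ = −d_i1/d_o1 = -0.6874.
d_o2 = 29.3 − (18.56) = 10.74 cm.
Lens 2: 1/d_i2 = 1/(40.0) − 1/(10.74) = -0.06811, so d_i2 = -14.68 cm; m₂ = −d_i2/d_o2 = +1.367.
m = m₁·m₂ = (-0.6874)(+1.367) = -0.940.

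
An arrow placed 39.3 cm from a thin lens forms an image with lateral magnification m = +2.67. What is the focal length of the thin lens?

m = −d_i/d_o ⇒ d_i = −m·d_o = −(+2.67)·(39.3) = -104.9 cm.
1/f = 1/d_o + 1/d_i = 1/(39.3) + 1/(-104.9) = 0.01591, so f = 62.8 cm.
Since f is positive, the thin lens is converging.

f = 62.8 cm (converging)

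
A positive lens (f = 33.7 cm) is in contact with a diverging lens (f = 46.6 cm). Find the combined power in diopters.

P = +0.821 D

P₁ = 1/f₁ = 1/(0.337 m) = +2.967 D; P₂ = 1/f₂ = 1/(-0.466 m) = -2.146 D.
For thin lenses in contact, P = P₁ + P₂ = (+2.967) + (-2.146) = +0.821 D.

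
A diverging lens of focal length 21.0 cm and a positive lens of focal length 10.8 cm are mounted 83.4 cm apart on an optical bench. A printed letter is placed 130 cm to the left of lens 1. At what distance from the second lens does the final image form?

Lens 1 is diverging, so f₁ = −21.0 cm.
Lens 1: 1/d_i1 = 1/f₁ − 1/d_o1 = 1/(-21.0) − 1/(130) = -0.05531, so d_i1 = -18.08 cm.
The intermediate image is 18.08 cm to the left of lens 1 (virtual), which is 83.4 − (-18.08) = 101.5 cm to the left of lens 2, so d_o2 = +101.5 cm.
Lens 2: 1/d_i2 = 1/f₂ − 1/d_o2 = 1/(10.8) − 1/(101.5) = 0.08274, so d_i2 = 12.1 cm.
The final image is real, 12.1 cm to the right of lens 2 (overall magnification ≈ -0.017).

12.1 cm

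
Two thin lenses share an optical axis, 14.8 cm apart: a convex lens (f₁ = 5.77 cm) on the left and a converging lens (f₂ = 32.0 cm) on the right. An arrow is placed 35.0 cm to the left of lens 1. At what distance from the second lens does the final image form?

10.5 cm

Lens 1: 1/d_i1 = 1/f₁ − 1/d_o1 = 1/(5.77) − 1/(35.0) = 0.1447, so d_i1 = 6.909 cm.
The intermediate image is 6.909 cm to the right of lens 1, which is 14.8 − (6.909) = 7.891 cm to the left of lens 2, so d_o2 = +7.891 cm.
Lens 2: 1/d_i2 = 1/f₂ − 1/d_o2 = 1/(32.0) − 1/(7.891) = -0.09548, so d_i2 = -10.5 cm.
The final image is virtual, 10.5 cm to the left of lens 2 (overall magnification ≈ -0.26).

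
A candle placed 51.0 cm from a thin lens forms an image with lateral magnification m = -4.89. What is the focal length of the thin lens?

f = 42.3 cm (converging)

m = −d_i/d_o ⇒ d_i = −m·d_o = −(-4.89)·(51.0) = 249.4 cm.
1/f = 1/d_o + 1/d_i = 1/(51.0) + 1/(249.4) = 0.02362, so f = 42.3 cm.
Since f is positive, the thin lens is converging.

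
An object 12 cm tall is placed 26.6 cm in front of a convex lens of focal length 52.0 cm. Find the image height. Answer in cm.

1/d_i = 1/f − 1/d_o = 1/(52.00) − 1/(26.6) = -0.01836, so d_i = -54.46 cm.
m = −d_i/d_o = +2.047.
|h_i| = |m|·h_o = 2.047 × 12 = 24.6 cm. The image is virtual, upright and enlarged, on the same side as the object.

24.6 cm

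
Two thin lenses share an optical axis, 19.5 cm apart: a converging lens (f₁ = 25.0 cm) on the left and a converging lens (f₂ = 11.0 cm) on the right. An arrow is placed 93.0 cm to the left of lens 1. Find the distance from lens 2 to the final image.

Lens 1: 1/d_i1 = 1/f₁ − 1/d_o1 = 1/(25.0) − 1/(93.0) = 0.02925, so d_i1 = 34.19 cm.
The intermediate image is 34.19 cm to the right of lens 1, which lies 14.69 cm to the right of lens 2 — a virtual object — so d_o2 = −14.69 cm.
Lens 2: 1/d_i2 = 1/f₂ − 1/d_o2 = 1/(11.0) − 1/(-14.69) = 0.1590, so d_i2 = 6.29 cm.
The final image is real, 6.29 cm to the right of lens 2 (overall magnification ≈ -0.16).

6.29 cm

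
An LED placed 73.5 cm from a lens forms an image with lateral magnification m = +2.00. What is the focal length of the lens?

m = −d_i/d_o ⇒ d_i = −m·d_o = −(+2.00)·(73.5) = -147.0 cm.
1/f = 1/d_o + 1/d_i = 1/(73.5) + 1/(-147.0) = 0.006803, so f = 147 cm.
Since f is positive, the lens is converging.

f = 147 cm (converging)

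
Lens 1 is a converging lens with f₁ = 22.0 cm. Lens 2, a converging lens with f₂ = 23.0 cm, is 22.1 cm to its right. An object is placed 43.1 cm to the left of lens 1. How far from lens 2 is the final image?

Lens 1: 1/d_i1 = 1/f₁ − 1/d_o1 = 1/(22.0) − 1/(43.1) = 0.02225, so d_i1 = 44.94 cm.
The intermediate image is 44.94 cm to the right of lens 1, which lies 22.84 cm to the right of lens 2 — a virtual object — so d_o2 = −22.84 cm.
Lens 2: 1/d_i2 = 1/f₂ − 1/d_o2 = 1/(23.0) − 1/(-22.84) = 0.08726, so d_i2 = 11.5 cm.
The final image is real, 11.5 cm to the right of lens 2 (overall magnification ≈ -0.52).

11.5 cm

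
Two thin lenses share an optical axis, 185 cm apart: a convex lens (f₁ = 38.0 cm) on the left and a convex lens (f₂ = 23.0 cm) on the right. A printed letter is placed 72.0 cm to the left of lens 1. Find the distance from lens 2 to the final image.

29.5 cm

Lens 1: 1/d_i1 = 1/f₁ − 1/d_o1 = 1/(38.0) − 1/(72.0) = 0.01243, so d_i1 = 80.47 cm.
The intermediate image is 80.47 cm to the right of lens 1, which is 185 − (80.47) = 104.5 cm to the left of lens 2, so d_o2 = +104.5 cm.
Lens 2: 1/d_i2 = 1/f₂ − 1/d_o2 = 1/(23.0) − 1/(104.5) = 0.03391, so d_i2 = 29.5 cm.
The final image is real, 29.5 cm to the right of lens 2 (overall magnification ≈ 0.32).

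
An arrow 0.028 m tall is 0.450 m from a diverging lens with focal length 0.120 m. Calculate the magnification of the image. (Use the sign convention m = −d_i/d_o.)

m = +0.211

For a diverging lens, f = -0.120 m.
1/d_i = 1/f − 1/d_o = 1/(-0.1200) − 1/(0.450) = -10.56, so d_i = -0.09474 m.
m = −d_i/d_o = −(-0.09474)/(0.450) = +0.211.
The image is virtual, upright and reduced, on the same side as the object.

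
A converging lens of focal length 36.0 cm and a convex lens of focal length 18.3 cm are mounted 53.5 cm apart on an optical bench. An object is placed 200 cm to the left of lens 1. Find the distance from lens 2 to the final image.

20.2 cm

Lens 1: 1/d_i1 = 1/f₁ − 1/d_o1 = 1/(36.0) − 1/(200) = 0.02278, so d_i1 = 43.90 cm.
The intermediate image is 43.90 cm to the right of lens 1, which is 53.5 − (43.90) = 9.600 cm to the left of lens 2, so d_o2 = +9.600 cm.
Lens 2: 1/d_i2 = 1/f₂ − 1/d_o2 = 1/(18.3) − 1/(9.600) = -0.04952, so d_i2 = -20.2 cm.
The final image is virtual, 20.2 cm to the left of lens 2 (overall magnification ≈ -0.46).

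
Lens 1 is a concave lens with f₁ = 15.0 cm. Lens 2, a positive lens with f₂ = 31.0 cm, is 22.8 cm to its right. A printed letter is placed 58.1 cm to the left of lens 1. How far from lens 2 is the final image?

Lens 1 is diverging, so f₁ = −15.0 cm.
Lens 1: 1/d_i1 = 1/f₁ − 1/d_o1 = 1/(-15.0) − 1/(58.1) = -0.08388, so d_i1 = -11.92 cm.
The intermediate image is 11.92 cm to the left of lens 1 (virtual), which is 22.8 − (-11.92) = 34.72 cm to the left of lens 2, so d_o2 = +34.72 cm.
Lens 2: 1/d_i2 = 1/f₂ − 1/d_o2 = 1/(31.0) − 1/(34.72) = 0.003456, so d_i2 = 289 cm.
The final image is real, 289 cm to the right of lens 2 (overall magnification ≈ -1.7).

289 cm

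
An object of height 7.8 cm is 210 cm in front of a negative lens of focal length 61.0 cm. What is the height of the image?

For a negative lens, f = -61.0 cm.
1/d_i = 1/f − 1/d_o = 1/(-61.00) − 1/(210) = -0.02116, so d_i = -47.27 cm.
m = −d_i/d_o = +0.2251.
|h_i| = |m|·h_o = 0.2251 × 7.8 = 1.76 cm. The image is virtual, upright and reduced, on the same side as the object.

1.76 cm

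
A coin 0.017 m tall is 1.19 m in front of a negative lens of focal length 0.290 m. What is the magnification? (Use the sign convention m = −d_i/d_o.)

m = +0.196

For a negative lens, f = -0.290 m.
1/d_i = 1/f − 1/d_o = 1/(-0.2900) − 1/(1.19) = -4.289, so d_i = -0.2332 m.
m = −d_i/d_o = −(-0.2332)/(1.19) = +0.196.
The image is virtual, upright and reduced, on the same side as the object.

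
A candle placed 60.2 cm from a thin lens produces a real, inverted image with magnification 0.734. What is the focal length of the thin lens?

m = −d_i/d_o ⇒ d_i = −m·d_o = −(-0.734)·(60.2) = 44.19 cm.
1/f = 1/d_o + 1/d_i = 1/(60.2) + 1/(44.19) = 0.03924, so f = 25.5 cm.
Since f is positive, the thin lens is converging.

f = 25.5 cm (converging)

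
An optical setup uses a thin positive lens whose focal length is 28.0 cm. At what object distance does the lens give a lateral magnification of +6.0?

m = −d_i/d_o ⇒ d_i = −m·d_o.
1/f = 1/d_o + 1/d_i = 1/d_o − 1/(m·d_o) = (1 − 1/m)/d_o, so d_o = f(1 − 1/m) = (28.00)(1 − 1/(+6.0)) = 23.3 cm.

23.3 cm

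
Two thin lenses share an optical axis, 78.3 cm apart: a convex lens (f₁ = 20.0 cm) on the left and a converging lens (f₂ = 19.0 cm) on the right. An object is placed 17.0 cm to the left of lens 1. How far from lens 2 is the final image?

Lens 1: 1/d_i1 = 1/f₁ − 1/d_o1 = 1/(20.0) − 1/(17.0) = -0.008824, so d_i1 = -113.3 cm.
The intermediate image is 113.3 cm to the left of lens 1 (virtual), which is 78.3 − (-113.3) = 191.6 cm to the left of lens 2, so d_o2 = +191.6 cm.
Lens 2: 1/d_i2 = 1/f₂ − 1/d_o2 = 1/(19.0) − 1/(191.6) = 0.04741, so d_i2 = 21.1 cm.
The final image is real, 21.1 cm to the right of lens 2 (overall magnification ≈ -0.73).

21.1 cm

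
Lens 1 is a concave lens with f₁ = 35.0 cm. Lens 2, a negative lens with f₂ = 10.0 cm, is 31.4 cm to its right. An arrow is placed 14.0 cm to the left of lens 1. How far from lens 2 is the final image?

8.05 cm

Lens 1 is diverging, so f₁ = −35.0 cm.
Lens 1: 1/d_i1 = 1/f₁ − 1/d_o1 = 1/(-35.0) − 1/(14.0) = -0.1000, so d_i1 = -10.00 cm.
The intermediate image is 10.00 cm to the left of lens 1 (virtual), which is 31.4 − (-10.00) = 41.40 cm to the left of lens 2, so d_o2 = +41.40 cm.
Lens 2 is diverging, so f₂ = −10.0 cm.
Lens 2: 1/d_i2 = 1/f₂ − 1/d_o2 = 1/(-10.0) − 1/(41.40) = -0.1242, so d_i2 = -8.05 cm.
The final image is virtual, 8.05 cm to the left of lens 2 (overall magnification ≈ 0.14).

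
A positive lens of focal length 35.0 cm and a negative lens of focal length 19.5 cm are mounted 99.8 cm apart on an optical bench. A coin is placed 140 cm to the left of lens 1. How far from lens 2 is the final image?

14.3 cm

Lens 1: 1/d_i1 = 1/f₁ − 1/d_o1 = 1/(35.0) − 1/(140) = 0.02143, so d_i1 = 46.67 cm.
The intermediate image is 46.67 cm to the right of lens 1, which is 99.8 − (46.67) = 53.13 cm to the left of lens 2, so d_o2 = +53.13 cm.
Lens 2 is diverging, so f₂ = −19.5 cm.
Lens 2: 1/d_i2 = 1/f₂ − 1/d_o2 = 1/(-19.5) − 1/(53.13) = -0.07010, so d_i2 = -14.3 cm.
The final image is virtual, 14.3 cm to the left of lens 2 (overall magnification ≈ -0.089).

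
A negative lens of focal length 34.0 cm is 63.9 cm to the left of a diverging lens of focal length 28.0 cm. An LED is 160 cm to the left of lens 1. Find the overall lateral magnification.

f₁ = −34.0 cm (diverging).
Lens 1: 1/d_i1 = 1/(-34.0) − 1/(160) = -0.03566, so d_i1 = -28.04 cm; m₁ = −d_i1/d_o1 = +0.1752.
d_o2 = 63.9 − (-28.04) = 91.94 cm.
f₂ = −28.0 cm (diverging).
Lens 2: 1/d_i2 = 1/(-28.0) − 1/(91.94) = -0.04659, so d_i2 = -21.46 cm; m₂ = −d_i2/d_o2 = +0.2335.
m = m₁·m₂ = (+0.1752)(+0.2335) = +0.0409.

m = +0.0409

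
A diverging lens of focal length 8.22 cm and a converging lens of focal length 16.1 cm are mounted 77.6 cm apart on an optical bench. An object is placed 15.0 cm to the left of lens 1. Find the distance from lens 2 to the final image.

20.0 cm

Lens 1 is diverging, so f₁ = −8.22 cm.
Lens 1: 1/d_i1 = 1/f₁ − 1/d_o1 = 1/(-8.22) − 1/(15.0) = -0.1883, so d_i1 = -5.310 cm.
The intermediate image is 5.310 cm to the left of lens 1 (virtual), which is 77.6 − (-5.310) = 82.91 cm to the left of lens 2, so d_o2 = +82.91 cm.
Lens 2: 1/d_i2 = 1/f₂ − 1/d_o2 = 1/(16.1) − 1/(82.91) = 0.05005, so d_i2 = 20.0 cm.
The final image is real, 20.0 cm to the right of lens 2 (overall magnification ≈ -0.085).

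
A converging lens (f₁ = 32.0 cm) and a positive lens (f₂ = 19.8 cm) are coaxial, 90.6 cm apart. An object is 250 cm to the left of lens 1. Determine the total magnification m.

Lens 1: 1/d_i1 = 1/(32.0) − 1/(250) = 0.02725, so d_i1 = 36.70 cm; m₁ = −d_i1/d_o1 = -0.1468.
d_o2 = 90.6 − (36.70) = 53.90 cm.
Lens 2: 1/d_i2 = 1/(19.8) − 1/(53.90) = 0.03195, so d_i2 = 31.30 cm; m₂ = −d_i2/d_o2 = -0.5806.
m = m₁·m₂ = (-0.1468)(-0.5806) = +0.0852.

m = +0.0852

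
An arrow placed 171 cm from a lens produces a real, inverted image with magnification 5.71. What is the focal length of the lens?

f = 146 cm (converging)

m = −d_i/d_o ⇒ d_i = −m·d_o = −(-5.71)·(171) = 976.4 cm.
1/f = 1/d_o + 1/d_i = 1/(171) + 1/(976.4) = 0.006872, so f = 146 cm.
Since f is positive, the lens is converging.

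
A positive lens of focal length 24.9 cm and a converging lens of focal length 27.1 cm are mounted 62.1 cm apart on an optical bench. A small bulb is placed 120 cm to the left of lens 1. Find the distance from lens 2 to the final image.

232 cm

Lens 1: 1/d_i1 = 1/f₁ − 1/d_o1 = 1/(24.9) − 1/(120) = 0.03183, so d_i1 = 31.42 cm.
The intermediate image is 31.42 cm to the right of lens 1, which is 62.1 − (31.42) = 30.68 cm to the left of lens 2, so d_o2 = +30.68 cm.
Lens 2: 1/d_i2 = 1/f₂ − 1/d_o2 = 1/(27.1) − 1/(30.68) = 0.004306, so d_i2 = 232 cm.
The final image is real, 232 cm to the right of lens 2 (overall magnification ≈ 2.0).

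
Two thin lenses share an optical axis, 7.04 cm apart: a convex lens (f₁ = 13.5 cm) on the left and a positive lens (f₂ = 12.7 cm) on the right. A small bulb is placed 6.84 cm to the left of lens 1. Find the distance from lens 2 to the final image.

Lens 1: 1/d_i1 = 1/f₁ − 1/d_o1 = 1/(13.5) − 1/(6.84) = -0.07212, so d_i1 = -13.86 cm.
The intermediate image is 13.86 cm to the left of lens 1 (virtual), which is 7.04 − (-13.86) = 20.90 cm to the left of lens 2, so d_o2 = +20.90 cm.
Lens 2: 1/d_i2 = 1/f₂ − 1/d_o2 = 1/(12.7) − 1/(20.90) = 0.03089, so d_i2 = 32.4 cm.
The final image is real, 32.4 cm to the right of lens 2 (overall magnification ≈ -3.1).

32.4 cm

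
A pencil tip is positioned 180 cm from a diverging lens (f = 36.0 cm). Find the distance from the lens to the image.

30.0 cm

For a diverging lens, f = -36.0 cm.
Thin-lens equation: 1/v = 1/f − 1/u = 1/(-36.00) − 1/(180) = -0.02778 − 0.005556 = -0.03333, so v = -30.0 cm.
The image is virtual, upright and reduced, on the same side as the object.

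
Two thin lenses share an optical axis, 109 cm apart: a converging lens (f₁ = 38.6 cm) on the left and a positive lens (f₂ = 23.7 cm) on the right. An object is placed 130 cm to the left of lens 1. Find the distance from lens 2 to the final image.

Lens 1: 1/d_i1 = 1/f₁ − 1/d_o1 = 1/(38.6) − 1/(130) = 0.01821, so d_i1 = 54.90 cm.
The intermediate image is 54.90 cm to the right of lens 1, which is 109 − (54.90) = 54.10 cm to the left of lens 2, so d_o2 = +54.10 cm.
Lens 2: 1/d_i2 = 1/f₂ − 1/d_o2 = 1/(23.7) − 1/(54.10) = 0.02371, so d_i2 = 42.2 cm.
The final image is real, 42.2 cm to the right of lens 2 (overall magnification ≈ 0.33).

42.2 cm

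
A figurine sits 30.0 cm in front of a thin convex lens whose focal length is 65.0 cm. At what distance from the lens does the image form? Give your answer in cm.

Thin-lens equation: 1/q = 1/f − 1/p = 1/(65.00) − 1/(30.0) = 0.01538 − 0.03333 = -0.01795, so q = -55.7 cm.
The image is virtual, upright and enlarged, on the same side as the object.

55.7 cm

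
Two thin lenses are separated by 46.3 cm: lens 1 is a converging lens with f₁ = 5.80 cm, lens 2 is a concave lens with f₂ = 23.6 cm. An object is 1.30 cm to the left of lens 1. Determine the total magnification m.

m = +0.425

Lens 1: 1/d_i1 = 1/(5.80) − 1/(1.30) = -0.5968, so d_i1 = -1.676 cm; m₁ = −d_i1/d_o1 = +1.289.
d_o2 = 46.3 − (-1.676) = 47.98 cm.
f₂ = −23.6 cm (diverging).
Lens 2: 1/d_i2 = 1/(-23.6) − 1/(47.98) = -0.06321, so d_i2 = -15.82 cm; m₂ = −d_i2/d_o2 = +0.3297.
m = m₁·m₂ = (+1.289)(+0.3297) = +0.425.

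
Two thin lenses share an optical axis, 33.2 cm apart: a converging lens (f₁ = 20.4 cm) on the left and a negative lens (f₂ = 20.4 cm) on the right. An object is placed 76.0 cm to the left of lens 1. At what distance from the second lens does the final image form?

Lens 1: 1/d_i1 = 1/f₁ − 1/d_o1 = 1/(20.4) − 1/(76.0) = 0.03586, so d_i1 = 27.88 cm.
The intermediate image is 27.88 cm to the right of lens 1, which is 33.2 − (27.88) = 5.320 cm to the left of lens 2, so d_o2 = +5.320 cm.
Lens 2 is diverging, so f₂ = −20.4 cm.
Lens 2: 1/d_i2 = 1/f₂ − 1/d_o2 = 1/(-20.4) − 1/(5.320) = -0.2370, so d_i2 = -4.22 cm.
The final image is virtual, 4.22 cm to the left of lens 2 (overall magnification ≈ -0.29).

4.22 cm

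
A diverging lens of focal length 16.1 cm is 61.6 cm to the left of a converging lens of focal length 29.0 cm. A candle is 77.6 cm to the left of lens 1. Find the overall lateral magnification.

f₁ = −16.1 cm (diverging).
Lens 1: 1/d_i1 = 1/(-16.1) − 1/(77.6) = -0.07500, so d_i1 = -13.33 cm; m₁ = −d_i1/d_o1 = +0.1718.
d_o2 = 61.6 − (-13.33) = 74.93 cm.
Lens 2: 1/d_i2 = 1/(29.0) − 1/(74.93) = 0.02114, so d_i2 = 47.31 cm; m₂ = −d_i2/d_o2 = -0.6314.
m = m₁·m₂ = (+0.1718)(-0.6314) = -0.108.

m = -0.108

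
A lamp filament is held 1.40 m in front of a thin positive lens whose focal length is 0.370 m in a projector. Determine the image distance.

0.503 m

Lens equation: 1/s_i = 1/f − 1/s_o = 1/(0.3700) − 1/(1.40) = 2.703 − 0.7143 = 1.988, so s_i = 0.503 m.
The image is real, inverted and reduced, on the far side of the lens.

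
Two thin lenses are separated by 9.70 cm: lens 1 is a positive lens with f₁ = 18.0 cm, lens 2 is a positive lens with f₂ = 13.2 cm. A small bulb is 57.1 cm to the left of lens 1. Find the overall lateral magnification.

m = -0.204

Lens 1: 1/d_i1 = 1/(18.0) − 1/(57.1) = 0.03804, so d_i1 = 26.29 cm; m₁ = −d_i1/d_o1 = -0.4604.
d_o2 = 9.70 − (26.29) = -16.59 cm (virtual object).
Lens 2: 1/d_i2 = 1/(13.2) − 1/(-16.59) = 0.1360, so d_i2 = 7.351 cm; m₂ = −d_i2/d_o2 = +0.4431.
m = m₁·m₂ = (-0.4604)(+0.4431) = -0.204.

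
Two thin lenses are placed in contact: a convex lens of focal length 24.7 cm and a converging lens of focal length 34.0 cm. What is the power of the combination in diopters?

P = +6.99 D

P₁ = 1/f₁ = 1/(0.247 m) = +4.049 D; P₂ = 1/f₂ = 1/(0.340 m) = +2.941 D.
For thin lenses in contact, P = P₁ + P₂ = (+4.049) + (+2.941) = +6.99 D.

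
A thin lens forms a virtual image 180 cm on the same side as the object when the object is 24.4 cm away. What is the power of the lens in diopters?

P = +3.54 D

Virtual image ⇒ d_i = −180 cm.
1/f = 1/d_o + 1/d_i = 1/(24.4) + 1/(-180) = 0.03543 cm⁻¹.
f = 28.23 cm = 0.2823 m, so P = 1/f = +3.54 D.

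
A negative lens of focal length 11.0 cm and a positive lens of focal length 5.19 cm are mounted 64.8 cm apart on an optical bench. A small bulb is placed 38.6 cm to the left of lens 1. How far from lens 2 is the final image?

5.59 cm

Lens 1 is diverging, so f₁ = −11.0 cm.
Lens 1: 1/d_i1 = 1/f₁ − 1/d_o1 = 1/(-11.0) − 1/(38.6) = -0.1168, so d_i1 = -8.560 cm.
The intermediate image is 8.560 cm to the left of lens 1 (virtual), which is 64.8 − (-8.560) = 73.36 cm to the left of lens 2, so d_o2 = +73.36 cm.
Lens 2: 1/d_i2 = 1/f₂ − 1/d_o2 = 1/(5.19) − 1/(73.36) = 0.1790, so d_i2 = 5.59 cm.
The final image is real, 5.59 cm to the right of lens 2 (overall magnification ≈ -0.017).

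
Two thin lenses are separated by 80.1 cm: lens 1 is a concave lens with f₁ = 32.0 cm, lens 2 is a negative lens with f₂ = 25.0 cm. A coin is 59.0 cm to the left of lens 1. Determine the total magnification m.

f₁ = −32.0 cm (diverging).
Lens 1: 1/d_i1 = 1/(-32.0) − 1/(59.0) = -0.04820, so d_i1 = -20.75 cm; m₁ = −d_i1/d_o1 = +0.3517.
d_o2 = 80.1 − (-20.75) = 100.8 cm.
f₂ = −25.0 cm (diverging).
Lens 2: 1/d_i2 = 1/(-25.0) − 1/(100.8) = -0.04992, so d_i2 = -20.03 cm; m₂ = −d_i2/d_o2 = +0.1987.
m = m₁·m₂ = (+0.3517)(+0.1987) = +0.0699.

m = +0.0699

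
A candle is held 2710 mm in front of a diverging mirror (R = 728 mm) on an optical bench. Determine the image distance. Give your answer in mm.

321 mm

f = R/2 = 728/2 = 364.0 mm; for a diverging mirror, f = -364.0 mm.
Mirror equation: 1/s_i = 1/f − 1/s_o = 1/(-364.0) − 1/(2710) = -0.002747 − 0.0003690 = -0.003116, so s_i = -321 mm.
The image is virtual, upright and reduced, behind the mirror.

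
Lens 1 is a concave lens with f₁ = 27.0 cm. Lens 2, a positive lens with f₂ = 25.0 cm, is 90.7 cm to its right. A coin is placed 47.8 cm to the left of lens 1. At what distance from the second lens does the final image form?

32.5 cm

Lens 1 is diverging, so f₁ = −27.0 cm.
Lens 1: 1/d_i1 = 1/f₁ − 1/d_o1 = 1/(-27.0) − 1/(47.8) = -0.05796, so d_i1 = -17.25 cm.
The intermediate image is 17.25 cm to the left of lens 1 (virtual), which is 90.7 − (-17.25) = 108.0 cm to the left of lens 2, so d_o2 = +108.0 cm.
Lens 2: 1/d_i2 = 1/f₂ − 1/d_o2 = 1/(25.0) − 1/(108.0) = 0.03074, so d_i2 = 32.5 cm.
The final image is real, 32.5 cm to the right of lens 2 (overall magnification ≈ -0.11).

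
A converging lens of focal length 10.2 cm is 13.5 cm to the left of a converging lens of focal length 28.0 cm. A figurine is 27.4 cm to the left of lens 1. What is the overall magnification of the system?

m = -0.540

Lens 1: 1/d_i1 = 1/(10.2) − 1/(27.4) = 0.06154, so d_i1 = 16.25 cm; m₁ = −d_i1/d_o1 = -0.5931.
d_o2 = 13.5 − (16.25) = -2.750 cm (virtual object).
Lens 2: 1/d_i2 = 1/(28.0) − 1/(-2.750) = 0.3994, so d_i2 = 2.504 cm; m₂ = −d_i2/d_o2 = +0.9106.
m = m₁·m₂ = (-0.5931)(+0.9106) = -0.540.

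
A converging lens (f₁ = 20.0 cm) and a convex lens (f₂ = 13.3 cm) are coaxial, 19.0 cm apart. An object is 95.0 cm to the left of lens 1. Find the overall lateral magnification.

Lens 1: 1/d_i1 = 1/(20.0) − 1/(95.0) = 0.03947, so d_i1 = 25.33 cm; m₁ = −d_i1/d_o1 = -0.2666.
d_o2 = 19.0 − (25.33) = -6.330 cm (virtual object).
Lens 2: 1/d_i2 = 1/(13.3) − 1/(-6.330) = 0.2332, so d_i2 = 4.289 cm; m₂ = −d_i2/d_o2 = +0.6775.
m = m₁·m₂ = (-0.2666)(+0.6775) = -0.181.

m = -0.181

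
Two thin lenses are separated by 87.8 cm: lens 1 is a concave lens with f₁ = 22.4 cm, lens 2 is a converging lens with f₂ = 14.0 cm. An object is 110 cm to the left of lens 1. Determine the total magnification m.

f₁ = −22.4 cm (diverging).
Lens 1: 1/d_i1 = 1/(-22.4) − 1/(110) = -0.05373, so d_i1 = -18.61 cm; m₁ = −d_i1/d_o1 = +0.1692.
d_o2 = 87.8 − (-18.61) = 106.4 cm.
Lens 2: 1/d_i2 = 1/(14.0) − 1/(106.4) = 0.06203, so d_i2 = 16.12 cm; m₂ = −d_i2/d_o2 = -0.1515.
m = m₁·m₂ = (+0.1692)(-0.1515) = -0.0256.

m = -0.0256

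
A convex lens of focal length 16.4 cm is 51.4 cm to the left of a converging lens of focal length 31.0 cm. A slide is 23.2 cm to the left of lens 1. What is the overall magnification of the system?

m = -2.10

Lens 1: 1/d_i1 = 1/(16.4) − 1/(23.2) = 0.01787, so d_i1 = 55.95 cm; m₁ = −d_i1/d_o1 = -2.412.
d_o2 = 51.4 − (55.95) = -4.550 cm (virtual object).
Lens 2: 1/d_i2 = 1/(31.0) − 1/(-4.550) = 0.2520, so d_i2 = 3.968 cm; m₂ = −d_i2/d_o2 = +0.8720.
m = m₁·m₂ = (-2.412)(+0.8720) = -2.10.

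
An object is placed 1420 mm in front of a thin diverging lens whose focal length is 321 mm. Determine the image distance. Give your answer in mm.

262 mm

For a diverging lens, f = -321 mm.
Lens equation: 1/d_i = 1/f − 1/d_o = 1/(-321.0) − 1/(1420) = -0.003115 − 0.0007042 = -0.003819, so d_i = -262 mm.
The image is virtual, upright and reduced, on the same side as the object.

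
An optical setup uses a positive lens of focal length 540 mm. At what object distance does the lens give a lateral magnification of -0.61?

m = −d_i/d_o ⇒ d_i = −m·d_o.
1/f = 1/d_o + 1/d_i = 1/d_o − 1/(m·d_o) = (1 − 1/m)/d_o, so d_o = f(1 − 1/m) = (540.0)(1 − 1/(-0.61)) = 1430 mm.

1430 mm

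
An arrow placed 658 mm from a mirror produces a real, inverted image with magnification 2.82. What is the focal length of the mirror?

m = −d_i/d_o ⇒ d_i = −m·d_o = −(-2.82)·(658) = 1856 mm.
1/f = 1/d_o + 1/d_i = 1/(658) + 1/(1856) = 0.002059, so f = 486 mm.
Since f is positive, the mirror is concave.

f = 486 mm (concave)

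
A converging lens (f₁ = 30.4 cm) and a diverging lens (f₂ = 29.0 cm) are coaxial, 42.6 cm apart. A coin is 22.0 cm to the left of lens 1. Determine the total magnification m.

m = +0.694

Lens 1: 1/d_i1 = 1/(30.4) − 1/(22.0) = -0.01256, so d_i1 = -79.62 cm; m₁ = −d_i1/d_o1 = +3.619.
d_o2 = 42.6 − (-79.62) = 122.2 cm.
f₂ = −29.0 cm (diverging).
Lens 2: 1/d_i2 = 1/(-29.0) − 1/(122.2) = -0.04267, so d_i2 = -23.44 cm; m₂ = −d_i2/d_o2 = +0.1918.
m = m₁·m₂ = (+3.619)(+0.1918) = +0.694.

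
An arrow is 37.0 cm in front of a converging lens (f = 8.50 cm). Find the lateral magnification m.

1/d_i = 1/f − 1/d_o = 1/(8.500) − 1/(37.0) = 0.09062, so d_i = 11.04 cm.
m = −d_i/d_o = −(11.04)/(37.0) = -0.298.
The image is real, inverted and reduced, on the far side of the lens.

m = -0.298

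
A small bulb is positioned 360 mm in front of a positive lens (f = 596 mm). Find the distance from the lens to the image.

Lens equation: 1/q = 1/f − 1/p = 1/(596.0) − 1/(360) = 0.001678 − 0.002778 = -0.001100, so q = -909 mm.
The image is virtual, upright and enlarged, on the same side as the object.

909 mm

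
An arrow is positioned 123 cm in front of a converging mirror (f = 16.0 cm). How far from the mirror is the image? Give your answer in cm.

18.4 cm

Mirror equation: 1/v = 1/f − 1/u = 1/(16.00) − 1/(123) = 0.06250 − 0.008130 = 0.05437, so v = 18.4 cm.
The image is real, inverted and reduced, in front of the mirror.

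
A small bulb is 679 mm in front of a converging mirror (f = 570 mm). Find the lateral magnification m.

m = -5.23

1/d_i = 1/f − 1/d_o = 1/(570.0) − 1/(679) = 0.0002816, so d_i = 3551 mm.
m = −d_i/d_o = −(3551)/(679) = -5.23.
The image is real, inverted and enlarged, in front of the mirror.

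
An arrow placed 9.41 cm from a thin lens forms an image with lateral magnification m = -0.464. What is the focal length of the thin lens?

m = −d_i/d_o ⇒ d_i = −m·d_o = −(-0.464)·(9.41) = 4.366 cm.
1/f = 1/d_o + 1/d_i = 1/(9.41) + 1/(4.366) = 0.3353, so f = 2.98 cm.
Since f is positive, the thin lens is converging.

f = 2.98 cm (converging)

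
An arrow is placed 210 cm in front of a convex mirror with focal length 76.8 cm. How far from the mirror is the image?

56.2 cm

For a convex mirror, f = -76.8 cm.
Mirror equation: 1/d_i = 1/f − 1/d_o = 1/(-76.80) − 1/(210) = -0.01302 − 0.004762 = -0.01778, so d_i = -56.2 cm.
The image is virtual, upright and reduced, behind the mirror.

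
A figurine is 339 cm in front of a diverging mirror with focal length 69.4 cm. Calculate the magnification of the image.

m = +0.170

For a diverging mirror, f = -69.4 cm.
1/d_i = 1/f − 1/d_o = 1/(-69.40) − 1/(339) = -0.01736, so d_i = -57.61 cm.
m = −d_i/d_o = −(-57.61)/(339) = +0.170.
The image is virtual, upright and reduced, behind the mirror.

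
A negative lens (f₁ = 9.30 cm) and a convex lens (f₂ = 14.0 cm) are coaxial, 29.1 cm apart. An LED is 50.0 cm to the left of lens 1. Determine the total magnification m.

m = -0.0957

f₁ = −9.30 cm (diverging).
Lens 1: 1/d_i1 = 1/(-9.30) − 1/(50.0) = -0.1275, so d_i1 = -7.841 cm; m₁ = −d_i1/d_o1 = +0.1568.
d_o2 = 29.1 − (-7.841) = 36.94 cm.
Lens 2: 1/d_i2 = 1/(14.0) − 1/(36.94) = 0.04436, so d_i2 = 22.54 cm; m₂ = −d_i2/d_o2 = -0.6103.
m = m₁·m₂ = (+0.1568)(-0.6103) = -0.0957.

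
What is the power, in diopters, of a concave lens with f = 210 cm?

P = -0.476 D

For a concave lens, f = −210 cm.
f = -210 cm = -2.10 m.
P = 1/f = 1/(-2.10 m) = -0.476 D.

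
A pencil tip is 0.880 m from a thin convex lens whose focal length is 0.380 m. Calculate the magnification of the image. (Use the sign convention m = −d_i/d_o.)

m = -0.760

1/d_i = 1/f − 1/d_o = 1/(0.3800) − 1/(0.880) = 1.495, so d_i = 0.6688 m.
m = −d_i/d_o = −(0.6688)/(0.880) = -0.760.
The image is real, inverted and reduced, on the far side of the lens.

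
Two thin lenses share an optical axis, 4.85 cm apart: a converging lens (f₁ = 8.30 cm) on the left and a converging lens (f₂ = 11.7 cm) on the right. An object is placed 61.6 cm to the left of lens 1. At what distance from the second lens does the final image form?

Lens 1: 1/d_i1 = 1/f₁ − 1/d_o1 = 1/(8.30) − 1/(61.6) = 0.1042, so d_i1 = 9.592 cm.
The intermediate image is 9.592 cm to the right of lens 1, which lies 4.742 cm to the right of lens 2 — a virtual object — so d_o2 = −4.742 cm.
Lens 2: 1/d_i2 = 1/f₂ − 1/d_o2 = 1/(11.7) − 1/(-4.742) = 0.2964, so d_i2 = 3.37 cm.
The final image is real, 3.37 cm to the right of lens 2 (overall magnification ≈ -0.11).

3.37 cm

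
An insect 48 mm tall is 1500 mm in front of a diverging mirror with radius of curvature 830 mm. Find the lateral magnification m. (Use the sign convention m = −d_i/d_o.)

m = +0.217

f = R/2 = 830/2 = 415.0 mm; for a diverging mirror, f = -415.0 mm.
1/d_i = 1/f − 1/d_o = 1/(-415.0) − 1/(1500) = -0.003076, so d_i = -325.1 mm.
m = −d_i/d_o = −(-325.1)/(1500) = +0.217.
The image is virtual, upright and reduced, behind the mirror.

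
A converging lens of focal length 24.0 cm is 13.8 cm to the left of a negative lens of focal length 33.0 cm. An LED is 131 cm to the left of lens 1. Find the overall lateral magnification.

m = -0.425

Lens 1: 1/d_i1 = 1/(24.0) − 1/(131) = 0.03403, so d_i1 = 29.38 cm; m₁ = −d_i1/d_o1 = -0.2243.
d_o2 = 13.8 − (29.38) = -15.58 cm (virtual object).
f₂ = −33.0 cm (diverging).
Lens 2: 1/d_i2 = 1/(-33.0) − 1/(-15.58) = 0.03388, so d_i2 = 29.51 cm; m₂ = −d_i2/d_o2 = +1.894.
m = m₁·m₂ = (-0.2243)(+1.894) = -0.425.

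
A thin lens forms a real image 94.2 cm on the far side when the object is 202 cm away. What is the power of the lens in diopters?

d_i = +94.2 cm.
1/f = 1/d_o + 1/d_i = 1/(202) + 1/(94.2) = 0.01557 cm⁻¹.
f = 64.24 cm = 0.6424 m, so P = 1/f = +1.56 D.

P = +1.56 D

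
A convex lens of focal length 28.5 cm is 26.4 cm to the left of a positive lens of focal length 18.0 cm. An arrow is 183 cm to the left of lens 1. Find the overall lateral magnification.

m = -0.131

Lens 1: 1/d_i1 = 1/(28.5) − 1/(183) = 0.02962, so d_i1 = 33.76 cm; m₁ = −d_i1/d_o1 = -0.1845.
d_o2 = 26.4 − (33.76) = -7.360 cm (virtual object).
Lens 2: 1/d_i2 = 1/(18.0) − 1/(-7.360) = 0.1914, so d_i2 = 5.224 cm; m₂ = −d_i2/d_o2 = +0.7098.
m = m₁·m₂ = (-0.1845)(+0.7098) = -0.131.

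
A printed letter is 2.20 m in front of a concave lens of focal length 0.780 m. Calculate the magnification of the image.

For a concave lens, f = -0.780 m.
1/d_i = 1/f − 1/d_o = 1/(-0.7800) − 1/(2.20) = -1.737, so d_i = -0.5758 m.
m = −d_i/d_o = −(-0.5758)/(2.20) = +0.262.
The image is virtual, upright and reduced, on the same side as the object.

m = +0.262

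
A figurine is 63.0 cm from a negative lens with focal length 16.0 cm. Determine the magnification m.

For a negative lens, f = -16.0 cm.
1/d_i = 1/f − 1/d_o = 1/(-16.00) − 1/(63.0) = -0.07837, so d_i = -12.76 cm.
m = −d_i/d_o = −(-12.76)/(63.0) = +0.203.
The image is virtual, upright and reduced, on the same side as the object.

m = +0.203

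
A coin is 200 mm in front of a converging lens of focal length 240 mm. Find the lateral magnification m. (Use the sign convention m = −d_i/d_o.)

1/d_i = 1/f − 1/d_o = 1/(240.0) − 1/(200) = -0.0008333, so d_i = -1200 mm.
m = −d_i/d_o = −(-1200)/(200) = +6.00.
The image is virtual, upright and enlarged, on the same side as the object.

m = +6.00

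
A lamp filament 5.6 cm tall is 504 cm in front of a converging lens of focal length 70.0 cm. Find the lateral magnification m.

m = -0.161

1/d_i = 1/f − 1/d_o = 1/(70.00) − 1/(504) = 0.01230, so d_i = 81.29 cm.
m = −d_i/d_o = −(81.29)/(504) = -0.161.
The image is real, inverted and reduced, on the far side of the lens.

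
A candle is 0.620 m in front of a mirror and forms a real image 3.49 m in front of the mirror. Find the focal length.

Real image ⇒ d_i = +3.49 m.
1/f = 1/d_o + 1/d_i = 1/(0.620) + 1/(3.49) = 1.899, so f = 0.526 m.
Since f is positive, the mirror is concave.

f = 0.526 m (concave)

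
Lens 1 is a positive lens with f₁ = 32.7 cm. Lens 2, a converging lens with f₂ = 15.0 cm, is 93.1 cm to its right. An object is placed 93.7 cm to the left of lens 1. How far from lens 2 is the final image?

23.1 cm

Lens 1: 1/d_i1 = 1/f₁ − 1/d_o1 = 1/(32.7) − 1/(93.7) = 0.01991, so d_i1 = 50.23 cm.
The intermediate image is 50.23 cm to the right of lens 1, which is 93.1 − (50.23) = 42.87 cm to the left of lens 2, so d_o2 = +42.87 cm.
Lens 2: 1/d_i2 = 1/f₂ − 1/d_o2 = 1/(15.0) − 1/(42.87) = 0.04334, so d_i2 = 23.1 cm.
The final image is real, 23.1 cm to the right of lens 2 (overall magnification ≈ 0.29).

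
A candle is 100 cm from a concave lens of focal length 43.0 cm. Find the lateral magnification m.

m = +0.301

For a concave lens, f = -43.0 cm.
1/d_i = 1/f − 1/d_o = 1/(-43.00) − 1/(100) = -0.03326, so d_i = -30.07 cm.
m = −d_i/d_o = −(-30.07)/(100) = +0.301.
The image is virtual, upright and reduced, on the same side as the object.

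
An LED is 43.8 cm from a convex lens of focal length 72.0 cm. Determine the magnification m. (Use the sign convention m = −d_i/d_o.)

1/d_i = 1/f − 1/d_o = 1/(72.00) − 1/(43.8) = -0.008942, so d_i = -111.8 cm.
m = −d_i/d_o = −(-111.8)/(43.8) = +2.55.
The image is virtual, upright and enlarged, on the same side as the object.

m = +2.55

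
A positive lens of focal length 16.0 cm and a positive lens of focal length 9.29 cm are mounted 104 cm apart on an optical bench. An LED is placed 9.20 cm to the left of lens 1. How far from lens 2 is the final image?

10.0 cm

Lens 1: 1/d_i1 = 1/f₁ − 1/d_o1 = 1/(16.0) − 1/(9.20) = -0.04620, so d_i1 = -21.65 cm.
The intermediate image is 21.65 cm to the left of lens 1 (virtual), which is 104 − (-21.65) = 125.7 cm to the left of lens 2, so d_o2 = +125.7 cm.
Lens 2: 1/d_i2 = 1/f₂ − 1/d_o2 = 1/(9.29) − 1/(125.7) = 0.09969, so d_i2 = 10.0 cm.
The final image is real, 10.0 cm to the right of lens 2 (overall magnification ≈ -0.19).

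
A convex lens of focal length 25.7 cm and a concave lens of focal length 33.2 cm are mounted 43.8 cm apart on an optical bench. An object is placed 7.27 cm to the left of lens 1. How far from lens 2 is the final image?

Lens 1: 1/d_i1 = 1/f₁ − 1/d_o1 = 1/(25.7) − 1/(7.27) = -0.09864, so d_i1 = -10.14 cm.
The intermediate image is 10.14 cm to the left of lens 1 (virtual), which is 43.8 − (-10.14) = 53.94 cm to the left of lens 2, so d_o2 = +53.94 cm.
Lens 2 is diverging, so f₂ = −33.2 cm.
Lens 2: 1/d_i2 = 1/f₂ − 1/d_o2 = 1/(-33.2) − 1/(53.94) = -0.04866, so d_i2 = -20.6 cm.
The final image is virtual, 20.6 cm to the left of lens 2 (overall magnification ≈ 0.53).

20.6 cm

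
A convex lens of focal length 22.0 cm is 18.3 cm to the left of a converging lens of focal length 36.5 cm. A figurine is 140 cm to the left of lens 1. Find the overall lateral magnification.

Lens 1: 1/d_i1 = 1/(22.0) − 1/(140) = 0.03831, so d_i1 = 26.10 cm; m₁ = −d_i1/d_o1 = -0.1864.
d_o2 = 18.3 − (26.10) = -7.800 cm (virtual object).
Lens 2: 1/d_i2 = 1/(36.5) − 1/(-7.800) = 0.1556, so d_i2 = 6.427 cm; m₂ = −d_i2/d_o2 = +0.8239.
m = m₁·m₂ = (-0.1864)(+0.8239) = -0.154.

m = -0.154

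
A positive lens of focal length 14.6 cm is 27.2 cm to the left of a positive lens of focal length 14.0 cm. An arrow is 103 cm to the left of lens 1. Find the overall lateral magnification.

m = -0.607

Lens 1: 1/d_i1 = 1/(14.6) − 1/(103) = 0.05878, so d_i1 = 17.01 cm; m₁ = −d_i1/d_o1 = -0.1651.
d_o2 = 27.2 − (17.01) = 10.19 cm.
Lens 2: 1/d_i2 = 1/(14.0) − 1/(10.19) = -0.02671, so d_i2 = -37.44 cm; m₂ = −d_i2/d_o2 = +3.675.
m = m₁·m₂ = (-0.1651)(+3.675) = -0.607.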